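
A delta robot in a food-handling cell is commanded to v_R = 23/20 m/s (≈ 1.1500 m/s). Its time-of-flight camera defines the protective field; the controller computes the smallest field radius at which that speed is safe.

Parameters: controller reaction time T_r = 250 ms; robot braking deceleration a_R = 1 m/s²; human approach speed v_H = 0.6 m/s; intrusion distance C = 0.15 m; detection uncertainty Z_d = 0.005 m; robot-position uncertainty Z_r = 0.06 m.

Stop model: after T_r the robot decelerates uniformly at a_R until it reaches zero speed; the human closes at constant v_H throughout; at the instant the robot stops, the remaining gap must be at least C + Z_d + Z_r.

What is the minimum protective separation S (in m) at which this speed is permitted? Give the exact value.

S_min = 1603/800 m = 2.0038 m

braking lasts T_s = (23/20)/1 = 1.1500 s
robot covers v_R·T_r = 1.1500·0.2500 = 0.2875 m before braking
robot covers 1.1500·1.1500 − ½·1.0000·1.1500² = 0.6613 m while stopping
person approaches 0.6000·(0.2500+1.1500) = 0.8400 m
residual clearance needed = 0.1500+0.0050+0.0600 = 0.2150 m
S_min ≈ 0.2875+0.6613+0.8400+0.2150  ⇒  S_min = 1603/800 m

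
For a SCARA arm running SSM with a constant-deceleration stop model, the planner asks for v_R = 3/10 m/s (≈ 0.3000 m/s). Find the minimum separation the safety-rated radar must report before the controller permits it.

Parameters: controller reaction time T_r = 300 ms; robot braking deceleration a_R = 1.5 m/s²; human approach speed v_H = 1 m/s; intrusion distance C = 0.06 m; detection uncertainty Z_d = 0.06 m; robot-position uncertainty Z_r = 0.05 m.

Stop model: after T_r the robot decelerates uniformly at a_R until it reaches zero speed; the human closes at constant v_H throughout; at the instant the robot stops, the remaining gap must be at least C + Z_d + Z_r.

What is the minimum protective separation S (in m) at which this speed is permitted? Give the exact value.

T_s = v_R/a_R = (3/10)/(3/2) = 0.2000 s
reaction-phase robot travel = 0.3000·0.3000 = 0.0900 m
robot under decel: 0.3000²/(2·1.5000) = 0.0300 m
human closes 1.0000·0.5000 = 0.5000 m
C+Z_d+Z_r = 0.0600+0.0600+0.0500 = 0.1700 m
S_min ≈ 0.0900+0.0300+0.5000+0.1700  ⇒  S_min = 79/100 m

S_min = 79/100 m = 0.7900 m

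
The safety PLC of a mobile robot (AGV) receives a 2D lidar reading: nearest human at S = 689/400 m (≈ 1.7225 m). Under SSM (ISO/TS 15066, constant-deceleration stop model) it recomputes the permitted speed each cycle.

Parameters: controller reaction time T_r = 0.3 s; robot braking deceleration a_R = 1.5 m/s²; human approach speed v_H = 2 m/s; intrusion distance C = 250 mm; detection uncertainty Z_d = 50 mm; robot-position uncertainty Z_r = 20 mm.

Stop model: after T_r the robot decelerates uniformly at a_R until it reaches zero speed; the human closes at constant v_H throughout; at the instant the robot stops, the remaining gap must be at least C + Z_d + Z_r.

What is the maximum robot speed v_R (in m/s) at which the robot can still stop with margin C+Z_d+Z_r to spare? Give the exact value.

quadratic (1/3)·v² + (49/30)·v + (-321/400) = 0
  disc = (49/30)² − 4·(1/3)·(-321/400) = 841/225 ; √disc = 29/15
  v_R = (−(49/30) + 29/15) / (2·(1/3)) = 9/20 m/s
check:
T_s = v_R/a_R = (9/20)/(3/2) = 0.3000 s
robot in T_r: 0.4500·0.3000 = 0.1350 m
robot under decel: 0.4500²/(2·1.5000) = 0.0675 m
person approaches 2.0000·(0.3000+0.3000) = 1.2000 m
residual clearance needed = 0.2500+0.0500+0.0200 = 0.3200 m
sum ≈ 0.1350+0.0675+1.2000+0.3200 ≈ 1.7225 m = S ✓

v_R_max = 9/20 m/s = 0.4500 m/s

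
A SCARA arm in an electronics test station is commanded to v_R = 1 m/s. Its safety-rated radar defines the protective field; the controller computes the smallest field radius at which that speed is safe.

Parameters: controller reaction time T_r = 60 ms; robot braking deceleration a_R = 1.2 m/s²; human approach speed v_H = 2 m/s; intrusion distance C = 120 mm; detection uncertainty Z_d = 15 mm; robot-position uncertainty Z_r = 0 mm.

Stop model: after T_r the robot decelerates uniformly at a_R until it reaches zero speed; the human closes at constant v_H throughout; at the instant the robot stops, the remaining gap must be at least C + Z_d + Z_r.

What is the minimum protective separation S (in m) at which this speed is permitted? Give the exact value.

stop time T_s = 1/(6/5) = 0.8333 s
reaction-phase robot travel = 1.0000·0.0600 = 0.0600 m
robot covers 1.0000·0.8333 − ½·1.2000·0.8333² = 0.4167 m while stopping
human closes 2.0000·0.8933 = 1.7867 m
C+Z_d+Z_r = 0.1200+0.0150+0.0000 = 0.1350 m
S_min ≈ 0.0600+0.4167+1.7867+0.1350  ⇒  S_min = 1439/600 m

S_min = 1439/600 m = 2.3983 m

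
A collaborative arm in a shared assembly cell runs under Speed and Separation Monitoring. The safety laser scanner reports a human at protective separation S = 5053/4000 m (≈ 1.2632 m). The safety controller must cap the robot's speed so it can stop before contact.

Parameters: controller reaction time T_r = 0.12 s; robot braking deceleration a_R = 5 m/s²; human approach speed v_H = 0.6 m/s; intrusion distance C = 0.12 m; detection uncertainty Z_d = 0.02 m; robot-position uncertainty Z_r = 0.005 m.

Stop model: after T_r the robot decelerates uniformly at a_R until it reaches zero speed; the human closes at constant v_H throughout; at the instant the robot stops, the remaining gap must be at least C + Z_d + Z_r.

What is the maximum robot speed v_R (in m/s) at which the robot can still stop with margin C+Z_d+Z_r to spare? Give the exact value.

v_R_max = 9/4 m/s = 2.2500 m/s

collect terms ⇒ (1/10)·v_R² + (6/25)·v_R + (-837/800) = 0
  disc = (6/25)² − 4·(1/10)·(-837/800) = 4761/10000 ; √disc = 69/100
  v_R = (−(6/25) + 69/100) / (2·(1/10)) = 9/4 m/s
check:
braking lasts T_s = (9/4)/5 = 0.4500 s
reaction-phase robot travel = 2.2500·0.1200 = 0.2700 m
robot under decel: 2.2500²/(2·5.0000) = 0.5062 m
person approaches 0.6000·(0.1200+0.4500) = 0.3420 m
margins: 0.1200+0.0200+0.0050 = 0.1450 m
sum ≈ 0.2700+0.5062+0.3420+0.1450 ≈ 1.2632 m = S ✓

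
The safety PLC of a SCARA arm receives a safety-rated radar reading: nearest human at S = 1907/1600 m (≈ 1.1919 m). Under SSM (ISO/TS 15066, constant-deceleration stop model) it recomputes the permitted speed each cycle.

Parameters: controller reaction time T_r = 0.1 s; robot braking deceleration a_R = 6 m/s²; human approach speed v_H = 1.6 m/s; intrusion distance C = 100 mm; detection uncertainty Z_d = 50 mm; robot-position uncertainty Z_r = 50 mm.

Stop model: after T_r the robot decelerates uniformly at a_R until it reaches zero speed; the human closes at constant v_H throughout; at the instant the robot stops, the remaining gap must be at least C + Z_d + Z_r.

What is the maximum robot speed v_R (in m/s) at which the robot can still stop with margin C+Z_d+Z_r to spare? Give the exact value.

v_R_max = 33/20 m/s = 1.6500 m/s

collect terms ⇒ (1/12)·v_R² + (11/30)·v_R + (-1331/1600) = 0
  disc = (11/30)² − 4·(1/12)·(-1331/1600) = 5929/14400 ; √disc = 77/120
  v_R = (−(11/30) + 77/120) / (2·(1/12)) = 33/20 m/s
check:
braking lasts T_s = (33/20)/6 = 0.2750 s
robot covers v_R·T_r = 1.6500·0.1000 = 0.1650 m before braking
braking distance = 1.6500²/(2·6.0000) = 0.2269 m
human closes 1.6000·0.3750 = 0.6000 m
residual clearance needed = 0.1000+0.0500+0.0500 = 0.2000 m
sum ≈ 0.1650+0.2269+0.6000+0.2000 ≈ 1.1919 m = S ✓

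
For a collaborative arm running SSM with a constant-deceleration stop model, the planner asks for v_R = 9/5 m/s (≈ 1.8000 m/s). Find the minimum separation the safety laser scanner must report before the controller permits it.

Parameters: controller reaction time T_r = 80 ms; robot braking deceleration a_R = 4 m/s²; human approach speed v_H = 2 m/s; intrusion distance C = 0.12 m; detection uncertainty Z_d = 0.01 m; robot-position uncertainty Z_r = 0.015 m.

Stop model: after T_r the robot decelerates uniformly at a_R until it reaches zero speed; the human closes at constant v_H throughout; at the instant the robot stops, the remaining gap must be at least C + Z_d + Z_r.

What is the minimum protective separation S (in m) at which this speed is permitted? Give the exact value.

S_min = 877/500 m = 1.7540 m

braking lasts T_s = (9/5)/4 = 0.4500 s
robot covers v_R·T_r = 1.8000·0.0800 = 0.1440 m before braking
robot covers 1.8000·0.4500 − ½·4.0000·0.4500² = 0.4050 m while stopping
person approaches 2.0000·(0.0800+0.4500) = 1.0600 m
residual clearance needed = 0.1200+0.0100+0.0150 = 0.1450 m
S_min ≈ 0.1440+0.4050+1.0600+0.1450  ⇒  S_min = 877/500 m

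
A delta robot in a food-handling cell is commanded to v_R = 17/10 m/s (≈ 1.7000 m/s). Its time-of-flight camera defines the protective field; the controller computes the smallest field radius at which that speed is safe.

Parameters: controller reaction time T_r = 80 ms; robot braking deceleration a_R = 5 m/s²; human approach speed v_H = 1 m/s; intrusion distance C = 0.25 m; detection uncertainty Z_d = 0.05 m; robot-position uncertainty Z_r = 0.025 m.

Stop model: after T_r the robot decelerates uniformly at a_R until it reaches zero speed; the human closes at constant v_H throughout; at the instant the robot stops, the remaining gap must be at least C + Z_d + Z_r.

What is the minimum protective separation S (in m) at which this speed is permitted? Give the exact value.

S_min = 117/100 m = 1.1700 m

braking lasts T_s = (17/10)/5 = 0.3400 s
robot in T_r: 1.7000·0.0800 = 0.1360 m
robot covers 1.7000·0.3400 − ½·5.0000·0.3400² = 0.2890 m while stopping
human over T_r+T_s: 1.0000·(0.0800+0.3400) = 0.4200 m
margins: 0.2500+0.0500+0.0250 = 0.3250 m
S_min ≈ 0.1360+0.2890+0.4200+0.3250  ⇒  S_min = 117/100 m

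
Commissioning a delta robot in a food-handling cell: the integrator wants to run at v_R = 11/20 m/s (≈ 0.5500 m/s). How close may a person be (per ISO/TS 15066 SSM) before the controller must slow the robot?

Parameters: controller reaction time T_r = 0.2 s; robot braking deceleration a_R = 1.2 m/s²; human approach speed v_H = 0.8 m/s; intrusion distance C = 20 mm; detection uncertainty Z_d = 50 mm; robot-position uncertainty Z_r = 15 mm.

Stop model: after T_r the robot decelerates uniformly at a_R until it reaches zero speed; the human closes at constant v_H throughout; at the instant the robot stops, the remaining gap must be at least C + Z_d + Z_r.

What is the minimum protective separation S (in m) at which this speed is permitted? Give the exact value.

S_min = 4069/4800 m = 0.8477 m

stop time T_s = (11/20)/(6/5) = 0.4583 s
robot covers v_R·T_r = 0.5500·0.2000 = 0.1100 m before braking
braking distance = 0.5500²/(2·1.2000) = 0.1260 m
person approaches 0.8000·(0.2000+0.4583) = 0.5267 m
residual clearance needed = 0.0200+0.0500+0.0150 = 0.0850 m
S_min ≈ 0.1100+0.1260+0.5267+0.0850  ⇒  S_min = 4069/4800 m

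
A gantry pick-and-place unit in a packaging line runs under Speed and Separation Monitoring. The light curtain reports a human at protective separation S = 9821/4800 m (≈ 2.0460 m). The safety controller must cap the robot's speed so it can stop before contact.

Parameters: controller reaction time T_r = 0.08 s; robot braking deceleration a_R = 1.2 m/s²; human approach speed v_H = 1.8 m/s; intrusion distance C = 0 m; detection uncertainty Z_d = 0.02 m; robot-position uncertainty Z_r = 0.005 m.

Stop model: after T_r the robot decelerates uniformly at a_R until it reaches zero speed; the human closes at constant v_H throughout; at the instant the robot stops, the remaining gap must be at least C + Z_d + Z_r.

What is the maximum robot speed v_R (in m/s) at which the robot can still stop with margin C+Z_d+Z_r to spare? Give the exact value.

at the boundary: (5/12)·v² + (79/50)·v + (-45049/24000) = 0
  disc = (79/50)² − 4·(5/12)·(-45049/24000) = 2024929/360000 ; √disc = 1423/600
  v_R = (−(79/50) + 1423/600) / (2·(5/12)) = 19/20 m/s
check:
T_s = v_R/a_R = (19/20)/(6/5) = 0.7917 s
robot covers v_R·T_r = 0.9500·0.0800 = 0.0760 m before braking
braking distance = 0.9500²/(2·1.2000) = 0.3760 m
person approaches 1.8000·(0.0800+0.7917) = 1.5690 m
margins: 0.0000+0.0200+0.0050 = 0.0250 m
sum ≈ 0.0760+0.3760+1.5690+0.0250 ≈ 2.0460 m = S ✓

v_R_max = 19/20 m/s = 0.9500 m/s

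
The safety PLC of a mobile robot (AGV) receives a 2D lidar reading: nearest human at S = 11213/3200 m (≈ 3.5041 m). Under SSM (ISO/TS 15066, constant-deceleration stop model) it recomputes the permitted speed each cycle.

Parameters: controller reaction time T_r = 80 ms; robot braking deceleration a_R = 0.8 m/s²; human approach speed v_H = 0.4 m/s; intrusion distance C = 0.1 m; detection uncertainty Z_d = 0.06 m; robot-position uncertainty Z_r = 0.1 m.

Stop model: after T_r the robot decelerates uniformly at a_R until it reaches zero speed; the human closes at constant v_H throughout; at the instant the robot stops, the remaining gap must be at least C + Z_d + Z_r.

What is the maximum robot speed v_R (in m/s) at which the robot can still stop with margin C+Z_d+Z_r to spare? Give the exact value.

collect terms ⇒ (5/8)·v_R² + (29/50)·v_R + (-51393/16000) = 0
  disc = (29/50)² − 4·(5/8)·(-51393/16000) = 1338649/160000 ; √disc = 1157/400
  v_R = (−(29/50) + 1157/400) / (2·(5/8)) = 37/20 m/s
check:
stop time T_s = (37/20)/(4/5) = 2.3125 s
robot covers v_R·T_r = 1.8500·0.0800 = 0.1480 m before braking
robot covers 1.8500·2.3125 − ½·0.8000·2.3125² = 2.1391 m while stopping
human over T_r+T_s: 0.4000·(0.0800+2.3125) = 0.9570 m
margins: 0.1000+0.0600+0.1000 = 0.2600 m
sum ≈ 0.1480+2.1391+0.9570+0.2600 ≈ 3.5041 m = S ✓

v_R_max = 37/20 m/s = 1.8500 m/s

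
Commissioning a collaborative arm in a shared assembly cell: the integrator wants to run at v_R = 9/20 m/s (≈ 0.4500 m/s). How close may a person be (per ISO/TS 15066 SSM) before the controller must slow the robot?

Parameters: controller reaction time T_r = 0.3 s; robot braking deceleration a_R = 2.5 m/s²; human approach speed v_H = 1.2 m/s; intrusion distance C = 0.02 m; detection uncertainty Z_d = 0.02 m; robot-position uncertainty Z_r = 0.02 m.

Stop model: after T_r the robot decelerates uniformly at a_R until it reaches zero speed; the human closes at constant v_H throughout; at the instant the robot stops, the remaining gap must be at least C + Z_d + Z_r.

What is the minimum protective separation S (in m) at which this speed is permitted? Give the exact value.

S_min = 1623/2000 m = 0.8115 m

T_s = v_R/a_R = (9/20)/(5/2) = 0.1800 s
reaction-phase robot travel = 0.4500·0.3000 = 0.1350 m
braking distance = 0.4500²/(2·2.5000) = 0.0405 m
human closes 1.2000·0.4800 = 0.5760 m
margins: 0.0200+0.0200+0.0200 = 0.0600 m
S_min ≈ 0.1350+0.0405+0.5760+0.0600  ⇒  S_min = 1623/2000 m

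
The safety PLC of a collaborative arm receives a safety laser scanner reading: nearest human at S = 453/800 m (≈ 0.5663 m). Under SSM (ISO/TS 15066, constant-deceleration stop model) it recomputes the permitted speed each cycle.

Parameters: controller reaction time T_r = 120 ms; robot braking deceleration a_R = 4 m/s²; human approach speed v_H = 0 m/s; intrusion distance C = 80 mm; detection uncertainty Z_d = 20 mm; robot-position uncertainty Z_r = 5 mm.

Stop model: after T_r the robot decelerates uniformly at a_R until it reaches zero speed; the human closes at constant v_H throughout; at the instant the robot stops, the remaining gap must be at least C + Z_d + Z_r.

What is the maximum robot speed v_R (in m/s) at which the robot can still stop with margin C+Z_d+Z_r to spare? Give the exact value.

collect terms ⇒ (1/8)·v_R² + (3/25)·v_R + (-369/800) = 0
  disc = (3/25)² − 4·(1/8)·(-369/800) = 9801/40000 ; √disc = 99/200
  v_R = (−(3/25) + 99/200) / (2·(1/8)) = 3/2 m/s
check:
T_s = v_R/a_R = (3/2)/4 = 0.3750 s
robot in T_r: 1.5000·0.1200 = 0.1800 m
braking distance = 1.5000²/(2·4.0000) = 0.2812 m
human over T_r+T_s: 0.0000·(0.1200+0.3750) = 0.0000 m
C+Z_d+Z_r = 0.0800+0.0200+0.0050 = 0.1050 m
sum ≈ 0.1800+0.2812+0.0000+0.1050 ≈ 0.5663 m = S ✓

v_R_max = 3/2 m/s = 1.5000 m/s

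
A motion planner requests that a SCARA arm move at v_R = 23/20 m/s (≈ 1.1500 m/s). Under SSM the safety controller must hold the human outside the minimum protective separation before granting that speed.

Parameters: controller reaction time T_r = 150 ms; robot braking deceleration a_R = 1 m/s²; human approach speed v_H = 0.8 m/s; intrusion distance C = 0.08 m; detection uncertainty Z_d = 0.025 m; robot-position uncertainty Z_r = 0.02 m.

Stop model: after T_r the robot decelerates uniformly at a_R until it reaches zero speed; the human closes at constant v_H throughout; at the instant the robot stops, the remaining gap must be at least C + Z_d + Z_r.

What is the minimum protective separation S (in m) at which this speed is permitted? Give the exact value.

S_min = 1599/800 m = 1.9988 m

stop time T_s = (23/20)/1 = 1.1500 s
robot in T_r: 1.1500·0.1500 = 0.1725 m
robot covers 1.1500·1.1500 − ½·1.0000·1.1500² = 0.6613 m while stopping
human closes 0.8000·1.3000 = 1.0400 m
C+Z_d+Z_r = 0.0800+0.0250+0.0200 = 0.1250 m
S_min ≈ 0.1725+0.6613+1.0400+0.1250  ⇒  S_min = 1599/800 m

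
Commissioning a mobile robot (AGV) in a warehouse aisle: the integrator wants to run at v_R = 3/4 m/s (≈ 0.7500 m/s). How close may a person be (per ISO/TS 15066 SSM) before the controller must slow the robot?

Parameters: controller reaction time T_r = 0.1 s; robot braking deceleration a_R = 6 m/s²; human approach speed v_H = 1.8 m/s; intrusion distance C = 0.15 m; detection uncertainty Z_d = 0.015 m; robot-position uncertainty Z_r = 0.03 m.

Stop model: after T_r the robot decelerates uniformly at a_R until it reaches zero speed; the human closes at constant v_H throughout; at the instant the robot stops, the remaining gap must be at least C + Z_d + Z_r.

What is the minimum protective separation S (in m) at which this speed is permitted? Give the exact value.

stop time T_s = (3/4)/6 = 0.1250 s
robot in T_r: 0.7500·0.1000 = 0.0750 m
robot covers 0.7500·0.1250 − ½·6.0000·0.1250² = 0.0469 m while stopping
human closes 1.8000·0.2250 = 0.4050 m
C+Z_d+Z_r = 0.1500+0.0150+0.0300 = 0.1950 m
S_min ≈ 0.0750+0.0469+0.4050+0.1950  ⇒  S_min = 231/320 m

S_min = 231/320 m = 0.7219 m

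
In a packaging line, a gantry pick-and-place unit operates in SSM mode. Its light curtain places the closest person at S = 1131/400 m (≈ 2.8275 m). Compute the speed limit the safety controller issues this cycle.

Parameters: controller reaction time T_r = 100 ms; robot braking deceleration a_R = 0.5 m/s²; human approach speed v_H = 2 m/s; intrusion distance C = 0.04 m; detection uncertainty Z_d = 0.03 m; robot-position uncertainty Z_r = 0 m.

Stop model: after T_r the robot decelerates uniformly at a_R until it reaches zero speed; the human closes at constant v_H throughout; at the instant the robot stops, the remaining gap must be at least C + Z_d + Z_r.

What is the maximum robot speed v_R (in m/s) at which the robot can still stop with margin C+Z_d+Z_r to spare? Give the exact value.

v_R_max = 11/20 m/s = 0.5500 m/s

collect terms ⇒ (1)·v_R² + (41/10)·v_R + (-1023/400) = 0
  disc = (41/10)² − 4·(1)·(-1023/400) = 676/25 ; √disc = 26/5
  v_R = (−(41/10) + 26/5) / (2·(1)) = 11/20 m/s
check:
T_s = v_R/a_R = (11/20)/(1/2) = 1.1000 s
robot covers v_R·T_r = 0.5500·0.1000 = 0.0550 m before braking
robot under decel: 0.5500²/(2·0.5000) = 0.3025 m
person approaches 2.0000·(0.1000+1.1000) = 2.4000 m
C+Z_d+Z_r = 0.0400+0.0300+0.0000 = 0.0700 m
sum ≈ 0.0550+0.3025+2.4000+0.0700 ≈ 2.8275 m = S ✓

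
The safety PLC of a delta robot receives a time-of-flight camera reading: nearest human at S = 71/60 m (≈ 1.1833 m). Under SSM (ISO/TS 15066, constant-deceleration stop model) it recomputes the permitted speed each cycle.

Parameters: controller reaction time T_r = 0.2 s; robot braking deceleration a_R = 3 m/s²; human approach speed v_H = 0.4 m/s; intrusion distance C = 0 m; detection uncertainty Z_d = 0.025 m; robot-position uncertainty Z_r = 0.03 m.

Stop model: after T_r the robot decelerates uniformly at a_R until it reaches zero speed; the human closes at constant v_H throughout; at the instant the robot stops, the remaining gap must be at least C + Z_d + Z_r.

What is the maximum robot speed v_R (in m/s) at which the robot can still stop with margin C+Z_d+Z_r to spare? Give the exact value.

v_R_max = 17/10 m/s = 1.7000 m/s

at the boundary: (1/6)·v² + (1/3)·v + (-629/600) = 0
  disc = (1/3)² − 4·(1/6)·(-629/600) = 81/100 ; √disc = 9/10
  v_R = (−(1/3) + 9/10) / (2·(1/6)) = 17/10 m/s
check:
braking lasts T_s = (17/10)/3 = 0.5667 s
robot covers v_R·T_r = 1.7000·0.2000 = 0.3400 m before braking
robot under decel: 1.7000²/(2·3.0000) = 0.4817 m
human over T_r+T_s: 0.4000·(0.2000+0.5667) = 0.3067 m
margins: 0.0000+0.0250+0.0300 = 0.0550 m
sum ≈ 0.3400+0.4817+0.3067+0.0550 ≈ 1.1833 m = S ✓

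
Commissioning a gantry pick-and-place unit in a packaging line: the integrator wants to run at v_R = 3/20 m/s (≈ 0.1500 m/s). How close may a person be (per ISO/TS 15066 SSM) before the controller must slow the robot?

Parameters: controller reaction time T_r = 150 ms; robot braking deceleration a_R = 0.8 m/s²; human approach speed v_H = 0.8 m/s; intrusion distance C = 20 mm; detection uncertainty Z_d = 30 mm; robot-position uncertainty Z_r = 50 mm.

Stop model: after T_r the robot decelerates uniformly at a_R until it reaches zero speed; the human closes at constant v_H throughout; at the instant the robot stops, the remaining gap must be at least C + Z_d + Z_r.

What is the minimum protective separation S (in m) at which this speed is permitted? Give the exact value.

T_s = v_R/a_R = (3/20)/(4/5) = 0.1875 s
robot covers v_R·T_r = 0.1500·0.1500 = 0.0225 m before braking
braking distance = 0.1500²/(2·0.8000) = 0.0141 m
human over T_r+T_s: 0.8000·(0.1500+0.1875) = 0.2700 m
C+Z_d+Z_r = 0.0200+0.0300+0.0500 = 0.1000 m
S_min ≈ 0.0225+0.0141+0.2700+0.1000  ⇒  S_min = 1301/3200 m

S_min = 1301/3200 m = 0.4066 m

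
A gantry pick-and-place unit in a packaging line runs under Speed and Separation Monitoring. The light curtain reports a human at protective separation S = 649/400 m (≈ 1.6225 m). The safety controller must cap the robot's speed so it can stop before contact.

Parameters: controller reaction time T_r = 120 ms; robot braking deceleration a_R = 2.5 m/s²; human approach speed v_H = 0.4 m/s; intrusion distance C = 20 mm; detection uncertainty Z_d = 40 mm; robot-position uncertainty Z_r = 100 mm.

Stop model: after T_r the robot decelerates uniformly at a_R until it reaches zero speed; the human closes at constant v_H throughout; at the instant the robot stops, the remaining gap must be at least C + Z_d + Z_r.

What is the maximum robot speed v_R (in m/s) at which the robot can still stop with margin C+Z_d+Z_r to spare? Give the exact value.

at the boundary: (1/5)·v² + (7/25)·v + (-2829/2000) = 0
  disc = (7/25)² − 4·(1/5)·(-2829/2000) = 121/100 ; √disc = 11/10
  v_R = (−(7/25) + 11/10) / (2·(1/5)) = 41/20 m/s
check:
T_s = v_R/a_R = (41/20)/(5/2) = 0.8200 s
reaction-phase robot travel = 2.0500·0.1200 = 0.2460 m
braking distance = 2.0500²/(2·2.5000) = 0.8405 m
human over T_r+T_s: 0.4000·(0.1200+0.8200) = 0.3760 m
residual clearance needed = 0.0200+0.0400+0.1000 = 0.1600 m
sum ≈ 0.2460+0.8405+0.3760+0.1600 ≈ 1.6225 m = S ✓

v_R_max = 41/20 m/s = 2.0500 m/s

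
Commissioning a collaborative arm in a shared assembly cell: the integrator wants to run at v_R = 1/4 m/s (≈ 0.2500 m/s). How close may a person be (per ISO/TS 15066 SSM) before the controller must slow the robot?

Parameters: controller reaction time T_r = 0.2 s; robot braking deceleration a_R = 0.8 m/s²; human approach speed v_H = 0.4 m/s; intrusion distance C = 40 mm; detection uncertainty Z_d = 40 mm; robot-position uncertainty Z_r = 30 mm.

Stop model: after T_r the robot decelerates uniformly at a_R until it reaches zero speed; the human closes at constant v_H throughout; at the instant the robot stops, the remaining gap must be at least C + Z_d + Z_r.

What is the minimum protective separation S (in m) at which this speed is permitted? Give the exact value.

stop time T_s = (1/4)/(4/5) = 0.3125 s
robot in T_r: 0.2500·0.2000 = 0.0500 m
braking distance = 0.2500²/(2·0.8000) = 0.0391 m
person approaches 0.4000·(0.2000+0.3125) = 0.2050 m
C+Z_d+Z_r = 0.0400+0.0400+0.0300 = 0.1100 m
S_min ≈ 0.0500+0.0391+0.2050+0.1100  ⇒  S_min = 1293/3200 m

S_min = 1293/3200 m = 0.4041 m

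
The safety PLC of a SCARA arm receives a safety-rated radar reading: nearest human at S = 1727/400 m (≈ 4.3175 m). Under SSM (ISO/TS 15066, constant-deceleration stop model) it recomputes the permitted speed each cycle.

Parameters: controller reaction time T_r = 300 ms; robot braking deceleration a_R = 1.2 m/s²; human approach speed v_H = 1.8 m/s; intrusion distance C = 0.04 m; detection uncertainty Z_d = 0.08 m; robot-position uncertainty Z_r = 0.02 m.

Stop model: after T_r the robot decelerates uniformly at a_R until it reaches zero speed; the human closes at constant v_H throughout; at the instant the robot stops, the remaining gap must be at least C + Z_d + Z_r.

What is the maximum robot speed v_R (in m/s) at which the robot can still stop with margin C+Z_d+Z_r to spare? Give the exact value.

v_R_max = 3/2 m/s = 1.5000 m/s

quadratic (5/12)·v² + (9/5)·v + (-291/80) = 0
  disc = (9/5)² − 4·(5/12)·(-291/80) = 3721/400 ; √disc = 61/20
  v_R = (−(9/5) + 61/20) / (2·(5/12)) = 3/2 m/s
check:
braking lasts T_s = (3/2)/(6/5) = 1.2500 s
robot covers v_R·T_r = 1.5000·0.3000 = 0.4500 m before braking
braking distance = 1.5000²/(2·1.2000) = 0.9375 m
human closes 1.8000·1.5500 = 2.7900 m
C+Z_d+Z_r = 0.0400+0.0800+0.0200 = 0.1400 m
sum ≈ 0.4500+0.9375+2.7900+0.1400 ≈ 4.3175 m = S ✓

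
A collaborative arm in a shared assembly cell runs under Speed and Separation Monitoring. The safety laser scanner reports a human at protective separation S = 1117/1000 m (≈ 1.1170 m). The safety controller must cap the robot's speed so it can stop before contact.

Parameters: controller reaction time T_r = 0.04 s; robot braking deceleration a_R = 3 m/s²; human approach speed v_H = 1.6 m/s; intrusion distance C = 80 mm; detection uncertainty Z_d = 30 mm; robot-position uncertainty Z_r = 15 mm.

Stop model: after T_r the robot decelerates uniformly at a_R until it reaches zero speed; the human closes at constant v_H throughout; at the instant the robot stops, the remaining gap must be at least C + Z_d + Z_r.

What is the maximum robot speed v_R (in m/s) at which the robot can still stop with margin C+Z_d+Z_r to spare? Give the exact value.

quadratic (1/6)·v² + (43/75)·v + (-116/125) = 0
  disc = (43/75)² − 4·(1/6)·(-116/125) = 5329/5625 ; √disc = 73/75
  v_R = (−(43/75) + 73/75) / (2·(1/6)) = 6/5 m/s
check:
braking lasts T_s = (6/5)/3 = 0.4000 s
robot covers v_R·T_r = 1.2000·0.0400 = 0.0480 m before braking
braking distance = 1.2000²/(2·3.0000) = 0.2400 m
human over T_r+T_s: 1.6000·(0.0400+0.4000) = 0.7040 m
margins: 0.0800+0.0300+0.0150 = 0.1250 m
sum ≈ 0.0480+0.2400+0.7040+0.1250 ≈ 1.1170 m = S ✓

v_R_max = 6/5 m/s = 1.2000 m/s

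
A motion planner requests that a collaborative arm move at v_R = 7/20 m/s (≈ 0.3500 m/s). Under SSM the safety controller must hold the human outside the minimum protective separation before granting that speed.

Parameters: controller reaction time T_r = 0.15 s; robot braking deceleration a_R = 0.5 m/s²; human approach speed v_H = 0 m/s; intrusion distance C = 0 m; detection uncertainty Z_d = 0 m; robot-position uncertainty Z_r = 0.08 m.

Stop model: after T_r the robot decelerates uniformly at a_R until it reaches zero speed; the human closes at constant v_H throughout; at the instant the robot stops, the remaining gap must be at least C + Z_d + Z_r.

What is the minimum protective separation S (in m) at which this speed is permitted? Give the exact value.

T_s = v_R/a_R = (7/20)/(1/2) = 0.7000 s
reaction-phase robot travel = 0.3500·0.1500 = 0.0525 m
braking distance = 0.3500²/(2·0.5000) = 0.1225 m
human closes 0.0000·0.8500 = 0.0000 m
C+Z_d+Z_r = 0.0000+0.0000+0.0800 = 0.0800 m
S_min ≈ 0.0525+0.1225+0.0000+0.0800  ⇒  S_min = 51/200 m

S_min = 51/200 m = 0.2550 m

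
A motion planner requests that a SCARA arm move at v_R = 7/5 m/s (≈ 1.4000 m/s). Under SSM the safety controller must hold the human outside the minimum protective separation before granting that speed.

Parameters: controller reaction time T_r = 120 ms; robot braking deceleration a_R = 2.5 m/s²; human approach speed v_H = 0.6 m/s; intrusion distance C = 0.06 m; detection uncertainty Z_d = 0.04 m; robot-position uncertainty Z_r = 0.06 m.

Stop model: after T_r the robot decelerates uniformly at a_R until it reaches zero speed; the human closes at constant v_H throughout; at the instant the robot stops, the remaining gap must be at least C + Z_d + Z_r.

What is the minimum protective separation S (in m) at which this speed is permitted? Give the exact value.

S_min = 141/125 m = 1.1280 m

T_s = v_R/a_R = (7/5)/(5/2) = 0.5600 s
robot covers v_R·T_r = 1.4000·0.1200 = 0.1680 m before braking
robot under decel: 1.4000²/(2·2.5000) = 0.3920 m
person approaches 0.6000·(0.1200+0.5600) = 0.4080 m
C+Z_d+Z_r = 0.0600+0.0400+0.0600 = 0.1600 m
S_min ≈ 0.1680+0.3920+0.4080+0.1600  ⇒  S_min = 141/125 m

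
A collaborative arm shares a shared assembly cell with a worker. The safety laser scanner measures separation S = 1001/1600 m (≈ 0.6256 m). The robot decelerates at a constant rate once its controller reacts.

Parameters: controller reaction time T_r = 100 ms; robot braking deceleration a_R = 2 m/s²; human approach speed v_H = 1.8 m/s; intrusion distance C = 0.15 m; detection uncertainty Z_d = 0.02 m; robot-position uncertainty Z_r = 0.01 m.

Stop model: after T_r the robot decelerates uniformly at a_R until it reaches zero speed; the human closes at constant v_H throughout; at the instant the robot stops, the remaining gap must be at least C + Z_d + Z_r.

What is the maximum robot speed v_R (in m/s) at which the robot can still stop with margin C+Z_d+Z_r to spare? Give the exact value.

v_R_max = 1/4 m/s = 0.2500 m/s

collect terms ⇒ (1/4)·v_R² + (1)·v_R + (-17/64) = 0
  disc = (1)² − 4·(1/4)·(-17/64) = 81/64 ; √disc = 9/8
  v_R = (−(1) + 9/8) / (2·(1/4)) = 1/4 m/s
check:
T_s = v_R/a_R = (1/4)/2 = 0.1250 s
reaction-phase robot travel = 0.2500·0.1000 = 0.0250 m
robot under decel: 0.2500²/(2·2.0000) = 0.0156 m
human closes 1.8000·0.2250 = 0.4050 m
margins: 0.1500+0.0200+0.0100 = 0.1800 m
sum ≈ 0.0250+0.0156+0.4050+0.1800 ≈ 0.6256 m = S ✓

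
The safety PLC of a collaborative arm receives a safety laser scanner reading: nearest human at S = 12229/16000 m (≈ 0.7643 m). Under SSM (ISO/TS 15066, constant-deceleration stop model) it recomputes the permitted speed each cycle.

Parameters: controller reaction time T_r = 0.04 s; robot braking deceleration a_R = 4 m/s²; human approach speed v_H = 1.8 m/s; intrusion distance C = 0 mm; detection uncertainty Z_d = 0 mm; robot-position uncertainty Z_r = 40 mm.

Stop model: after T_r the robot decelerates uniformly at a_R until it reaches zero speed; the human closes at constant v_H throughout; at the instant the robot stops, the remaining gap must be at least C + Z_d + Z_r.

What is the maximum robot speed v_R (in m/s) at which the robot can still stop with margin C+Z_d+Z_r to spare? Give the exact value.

quadratic (1/8)·v² + (49/100)·v + (-10437/16000) = 0
  disc = (49/100)² − 4·(1/8)·(-10437/16000) = 90601/160000 ; √disc = 301/400
  v_R = (−(49/100) + 301/400) / (2·(1/8)) = 21/20 m/s
check:
stop time T_s = (21/20)/4 = 0.2625 s
reaction-phase robot travel = 1.0500·0.0400 = 0.0420 m
braking distance = 1.0500²/(2·4.0000) = 0.1378 m
person approaches 1.8000·(0.0400+0.2625) = 0.5445 m
residual clearance needed = 0.0000+0.0000+0.0400 = 0.0400 m
sum ≈ 0.0420+0.1378+0.5445+0.0400 ≈ 0.7643 m = S ✓

v_R_max = 21/20 m/s = 1.0500 m/s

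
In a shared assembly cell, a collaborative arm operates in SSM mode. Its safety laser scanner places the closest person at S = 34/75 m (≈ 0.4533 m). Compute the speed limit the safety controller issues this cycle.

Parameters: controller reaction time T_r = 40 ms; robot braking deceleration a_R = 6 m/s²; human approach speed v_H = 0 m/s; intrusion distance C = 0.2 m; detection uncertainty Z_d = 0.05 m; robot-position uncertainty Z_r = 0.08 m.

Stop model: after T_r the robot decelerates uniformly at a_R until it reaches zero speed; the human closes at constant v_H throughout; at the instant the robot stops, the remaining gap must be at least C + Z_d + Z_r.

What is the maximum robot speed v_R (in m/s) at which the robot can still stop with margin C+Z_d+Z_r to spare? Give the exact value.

collect terms ⇒ (1/12)·v_R² + (1/25)·v_R + (-37/300) = 0
  disc = (1/25)² − 4·(1/12)·(-37/300) = 961/22500 ; √disc = 31/150
  v_R = (−(1/25) + 31/150) / (2·(1/12)) = 1 m/s
check:
T_s = v_R/a_R = 1/6 = 0.1667 s
robot in T_r: 1.0000·0.0400 = 0.0400 m
braking distance = 1.0000²/(2·6.0000) = 0.0833 m
human closes 0.0000·0.2067 = 0.0000 m
C+Z_d+Z_r = 0.2000+0.0500+0.0800 = 0.3300 m
sum ≈ 0.0400+0.0833+0.0000+0.3300 ≈ 0.4533 m = S ✓

v_R_max = 1 m/s = 1.0000 m/s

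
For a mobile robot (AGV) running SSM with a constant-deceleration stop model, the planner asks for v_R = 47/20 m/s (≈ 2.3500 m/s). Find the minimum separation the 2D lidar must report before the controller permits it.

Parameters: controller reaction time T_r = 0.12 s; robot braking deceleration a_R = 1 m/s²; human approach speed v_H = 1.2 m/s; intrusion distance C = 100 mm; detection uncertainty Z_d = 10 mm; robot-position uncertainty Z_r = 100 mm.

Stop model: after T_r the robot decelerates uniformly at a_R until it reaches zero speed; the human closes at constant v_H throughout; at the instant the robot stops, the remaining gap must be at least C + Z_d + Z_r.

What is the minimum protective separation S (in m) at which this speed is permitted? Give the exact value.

braking lasts T_s = (47/20)/1 = 2.3500 s
robot in T_r: 2.3500·0.1200 = 0.2820 m
braking distance = 2.3500²/(2·1.0000) = 2.7612 m
person approaches 1.2000·(0.1200+2.3500) = 2.9640 m
margins: 0.1000+0.0100+0.1000 = 0.2100 m
S_min ≈ 0.2820+2.7612+2.9640+0.2100  ⇒  S_min = 24869/4000 m

S_min = 24869/4000 m = 6.2172 m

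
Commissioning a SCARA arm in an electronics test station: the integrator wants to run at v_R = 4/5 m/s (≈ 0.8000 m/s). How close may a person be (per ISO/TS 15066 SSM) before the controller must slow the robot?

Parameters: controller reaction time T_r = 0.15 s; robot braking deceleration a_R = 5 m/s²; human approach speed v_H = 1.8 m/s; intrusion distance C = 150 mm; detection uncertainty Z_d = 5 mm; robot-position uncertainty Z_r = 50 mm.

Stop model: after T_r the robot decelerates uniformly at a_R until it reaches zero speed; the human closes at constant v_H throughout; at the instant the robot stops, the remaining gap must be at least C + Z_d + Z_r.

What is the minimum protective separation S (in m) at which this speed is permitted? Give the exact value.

stop time T_s = (4/5)/5 = 0.1600 s
robot in T_r: 0.8000·0.1500 = 0.1200 m
robot under decel: 0.8000²/(2·5.0000) = 0.0640 m
human over T_r+T_s: 1.8000·(0.1500+0.1600) = 0.5580 m
C+Z_d+Z_r = 0.1500+0.0050+0.0500 = 0.2050 m
S_min ≈ 0.1200+0.0640+0.5580+0.2050  ⇒  S_min = 947/1000 m

S_min = 947/1000 m = 0.9470 m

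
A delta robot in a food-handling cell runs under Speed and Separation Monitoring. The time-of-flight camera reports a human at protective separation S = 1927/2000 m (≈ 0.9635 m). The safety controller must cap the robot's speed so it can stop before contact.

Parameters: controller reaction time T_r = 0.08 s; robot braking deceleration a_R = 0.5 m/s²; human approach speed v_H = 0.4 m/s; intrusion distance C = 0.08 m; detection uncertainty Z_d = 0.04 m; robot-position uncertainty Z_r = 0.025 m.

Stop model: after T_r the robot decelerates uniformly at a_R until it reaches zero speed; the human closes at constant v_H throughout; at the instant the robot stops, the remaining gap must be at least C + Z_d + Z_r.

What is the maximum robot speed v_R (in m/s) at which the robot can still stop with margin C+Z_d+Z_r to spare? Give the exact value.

at the boundary: (1)·v² + (22/25)·v + (-1573/2000) = 0
  disc = (22/25)² − 4·(1)·(-1573/2000) = 9801/2500 ; √disc = 99/50
  v_R = (−(22/25) + 99/50) / (2·(1)) = 11/20 m/s
check:
stop time T_s = (11/20)/(1/2) = 1.1000 s
robot in T_r: 0.5500·0.0800 = 0.0440 m
robot covers 0.5500·1.1000 − ½·0.5000·1.1000² = 0.3025 m while stopping
human over T_r+T_s: 0.4000·(0.0800+1.1000) = 0.4720 m
C+Z_d+Z_r = 0.0800+0.0400+0.0250 = 0.1450 m
sum ≈ 0.0440+0.3025+0.4720+0.1450 ≈ 0.9635 m = S ✓

v_R_max = 11/20 m/s = 0.5500 m/s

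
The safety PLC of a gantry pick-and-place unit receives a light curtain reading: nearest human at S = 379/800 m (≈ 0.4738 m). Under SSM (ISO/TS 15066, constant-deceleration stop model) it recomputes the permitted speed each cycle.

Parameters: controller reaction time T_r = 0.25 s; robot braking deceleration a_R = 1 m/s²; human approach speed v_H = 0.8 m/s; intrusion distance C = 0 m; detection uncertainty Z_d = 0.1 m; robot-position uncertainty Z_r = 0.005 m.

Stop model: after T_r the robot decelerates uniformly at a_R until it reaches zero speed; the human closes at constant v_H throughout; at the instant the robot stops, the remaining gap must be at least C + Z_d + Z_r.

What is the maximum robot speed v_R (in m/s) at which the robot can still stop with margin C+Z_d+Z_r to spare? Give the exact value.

v_R_max = 3/20 m/s = 0.1500 m/s

quadratic (1/2)·v² + (21/20)·v + (-27/160) = 0
  disc = (21/20)² − 4·(1/2)·(-27/160) = 36/25 ; √disc = 6/5
  v_R = (−(21/20) + 6/5) / (2·(1/2)) = 3/20 m/s
check:
braking lasts T_s = (3/20)/1 = 0.1500 s
robot in T_r: 0.1500·0.2500 = 0.0375 m
braking distance = 0.1500²/(2·1.0000) = 0.0112 m
person approaches 0.8000·(0.2500+0.1500) = 0.3200 m
residual clearance needed = 0.0000+0.1000+0.0050 = 0.1050 m
sum ≈ 0.0375+0.0112+0.3200+0.1050 ≈ 0.4738 m = S ✓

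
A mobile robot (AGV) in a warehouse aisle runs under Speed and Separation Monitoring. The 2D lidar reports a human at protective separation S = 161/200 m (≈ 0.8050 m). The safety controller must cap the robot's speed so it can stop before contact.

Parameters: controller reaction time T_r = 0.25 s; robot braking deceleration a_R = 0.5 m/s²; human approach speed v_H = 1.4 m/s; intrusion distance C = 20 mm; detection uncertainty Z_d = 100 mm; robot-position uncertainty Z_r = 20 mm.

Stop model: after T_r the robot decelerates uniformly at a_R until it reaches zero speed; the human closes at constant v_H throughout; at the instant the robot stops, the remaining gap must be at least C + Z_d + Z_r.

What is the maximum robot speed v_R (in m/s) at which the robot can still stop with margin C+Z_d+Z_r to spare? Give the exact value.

v_R_max = 1/10 m/s = 0.1000 m/s

quadratic (1)·v² + (61/20)·v + (-63/200) = 0
  disc = (61/20)² − 4·(1)·(-63/200) = 169/16 ; √disc = 13/4
  v_R = (−(61/20) + 13/4) / (2·(1)) = 1/10 m/s
check:
T_s = v_R/a_R = (1/10)/(1/2) = 0.2000 s
robot in T_r: 0.1000·0.2500 = 0.0250 m
robot under decel: 0.1000²/(2·0.5000) = 0.0100 m
human over T_r+T_s: 1.4000·(0.2500+0.2000) = 0.6300 m
residual clearance needed = 0.0200+0.1000+0.0200 = 0.1400 m
sum ≈ 0.0250+0.0100+0.6300+0.1400 ≈ 0.8050 m = S ✓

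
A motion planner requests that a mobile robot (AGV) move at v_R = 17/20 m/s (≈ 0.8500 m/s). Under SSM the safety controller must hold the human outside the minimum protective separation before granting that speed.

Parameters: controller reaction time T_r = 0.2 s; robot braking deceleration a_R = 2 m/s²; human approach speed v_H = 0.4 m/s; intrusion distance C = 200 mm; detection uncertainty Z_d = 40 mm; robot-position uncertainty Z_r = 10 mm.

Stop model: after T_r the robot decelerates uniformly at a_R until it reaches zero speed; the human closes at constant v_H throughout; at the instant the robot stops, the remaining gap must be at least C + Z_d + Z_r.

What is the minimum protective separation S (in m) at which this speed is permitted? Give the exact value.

stop time T_s = (17/20)/2 = 0.4250 s
robot covers v_R·T_r = 0.8500·0.2000 = 0.1700 m before braking
robot covers 0.8500·0.4250 − ½·2.0000·0.4250² = 0.1806 m while stopping
person approaches 0.4000·(0.2000+0.4250) = 0.2500 m
residual clearance needed = 0.2000+0.0400+0.0100 = 0.2500 m
S_min ≈ 0.1700+0.1806+0.2500+0.2500  ⇒  S_min = 1361/1600 m

S_min = 1361/1600 m = 0.8506 m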